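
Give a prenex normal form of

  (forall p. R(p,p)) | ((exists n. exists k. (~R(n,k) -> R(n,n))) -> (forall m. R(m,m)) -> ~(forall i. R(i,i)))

Eliminate → and ↔ using ¬ and ∨.
  (forall p. R(p,p)) | ~(exists n. exists k. (~~R(n,k) | R(n,n))) | ~(forall m. R(m,m)) | ~(forall i. R(i,i))
Move each ¬ inward, flipping quantifiers it crosses:
  (forall p. R(p,p)) | (forall n. forall k. (~R(n,k) & ~R(n,n))) | (exists m. ~R(m,m)) | (exists i. ~R(i,i))
All bound variables are already distinct, so no renaming is needed.
Pull the quantifiers to the front (each side's bound variable is not free in the other side):
  forall p. forall n. forall k. exists m. exists i. (R(p,p) | ~R(n,k) & ~R(n,n) | ~R(m,m) | ~R(i,i))

forall p. forall n. forall k. exists m. exists i. (R(p,p) | ~R(n,k) & ~R(n,n) | ~R(m,m) | ~R(i,i))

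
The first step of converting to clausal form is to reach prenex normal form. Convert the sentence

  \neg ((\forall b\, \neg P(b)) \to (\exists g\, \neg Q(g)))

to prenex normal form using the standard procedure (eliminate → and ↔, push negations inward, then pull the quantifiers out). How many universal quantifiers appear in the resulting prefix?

2

First replace A → B with ¬A ∨ B.
  \neg (\neg (\forall b\, \neg P(b)) \lor (\exists g\, \neg Q(g)))
Move each ¬ inward, flipping quantifiers it crosses:
  (\forall b\, \neg P(b)) \land (\forall g\, Q(g))
All bound variables are already distinct, so no renaming is needed.
Extract every quantifier outward, since the variables are now distinct and don't occur free across branches:
  \forall b\, \forall g\, (\neg P(b) \land Q(g))
The prefix is \forall b \forall g: 2 universal, 0 existential.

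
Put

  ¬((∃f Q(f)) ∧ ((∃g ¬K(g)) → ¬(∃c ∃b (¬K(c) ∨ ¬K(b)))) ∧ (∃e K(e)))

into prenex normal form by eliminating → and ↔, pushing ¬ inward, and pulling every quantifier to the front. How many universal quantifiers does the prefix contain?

2

Eliminate → and ↔ using ¬ and ∨.
  ¬((∃f Q(f)) ∧ (¬(∃g ¬K(g)) ∨ ¬(∃c ∃b (¬K(c) ∨ ¬K(b)))) ∧ (∃e K(e)))
Drive negations inward (¬∀x A ≡ ∃x ¬A, ¬∃x A ≡ ∀x ¬A, De Morgan for ∧/∨):
  (∀f ¬Q(f)) ∨ (∃g ¬K(g)) ∧ (∃c ∃b (¬K(c) ∨ ¬K(b))) ∨ (∀e ¬K(e))
All bound variables are already distinct, so no renaming is needed.
Finally move all quantifiers to the prefix:
  ∀f ∃g ∃c ∃b ∀e (¬Q(f) ∨ ¬K(g) ∧ (¬K(c) ∨ ¬K(b)) ∨ ¬K(e))
The prefix is ∀f ∃g ∃c ∃b ∀e: 2 universal, 3 existential.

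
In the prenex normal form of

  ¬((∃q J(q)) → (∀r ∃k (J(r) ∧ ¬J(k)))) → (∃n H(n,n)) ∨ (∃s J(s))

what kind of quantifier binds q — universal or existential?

universal

Rewrite implications/biconditionals: A → B as ¬A ∨ B.
  ¬¬(¬(∃q J(q)) ∨ (∀r ∃k (J(r) ∧ ¬J(k)))) ∨ (∃n H(n,n)) ∨ (∃s J(s))
Drive negations inward (¬∀x A ≡ ∃x ¬A, ¬∃x A ≡ ∀x ¬A, De Morgan for ∧/∨):
  (∀q ¬J(q)) ∨ (∀r ∃k (J(r) ∧ ¬J(k))) ∨ (∃n H(n,n)) ∨ (∃s J(s))
All bound variables are already distinct, so no renaming is needed.
Finally move all quantifiers to the prefix:
  ∀q ∀r ∃k ∃n ∃s (¬J(q) ∨ J(r) ∧ ¬J(k) ∨ H(n,n) ∨ J(s))
The quantifier ∃q sits under an odd number of negations (counting the antecedent side of each →), so it flips to ∀q.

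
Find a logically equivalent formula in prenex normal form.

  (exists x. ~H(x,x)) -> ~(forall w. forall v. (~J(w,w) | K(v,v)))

Rewrite implications/biconditionals: A → B as ¬A ∨ B.
  ~(exists x. ~H(x,x)) | ~(forall w. forall v. (~J(w,w) | K(v,v)))
Drive negations inward (¬∀x A ≡ ∃x ¬A, ¬∃x A ≡ ∀x ¬A, De Morgan for ∧/∨):
  (forall x. H(x,x)) | (exists w. exists v. (J(w,w) & ~K(v,v)))
Pull the quantifiers to the front (each side's bound variable is not free in the other side):
  forall x. exists w. exists v. (H(x,x) | J(w,w) & ~K(v,v))

forall x. exists w. exists v. (H(x,x) | J(w,w) & ~K(v,v))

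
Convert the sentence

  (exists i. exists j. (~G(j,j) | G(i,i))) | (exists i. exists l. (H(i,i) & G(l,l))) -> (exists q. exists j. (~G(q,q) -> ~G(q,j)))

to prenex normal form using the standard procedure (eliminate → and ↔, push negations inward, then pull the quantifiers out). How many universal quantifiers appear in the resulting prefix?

Rewrite implications/biconditionals: A → B as ¬A ∨ B.
  ~((exists i. exists j. (~G(j,j) | G(i,i))) | (exists i. exists l. (H(i,i) & G(l,l)))) | (exists q. exists j. (~~G(q,q) | ~G(q,j)))
Move each ¬ inward, flipping quantifiers it crosses:
  (forall i. forall j. (G(j,j) & ~G(i,i))) & (forall i. forall l. (~H(i,i) | ~G(l,l))) | (exists q. exists j. (G(q,q) | ~G(q,j)))
Standardize variables apart so no two quantifiers bind the same name: i↦y, j↦v.
  (forall i. forall j. (G(j,j) & ~G(i,i))) & (forall y. forall l. (~H(y,y) | ~G(l,l))) | (exists q. exists v. (G(q,q) | ~G(q,v)))
Extract every quantifier outward, since the variables are now distinct and don't occur free across branches:
  forall i. forall j. forall y. forall l. exists q. exists v. (G(j,j) & ~G(i,i) & (~H(y,y) | ~G(l,l)) | G(q,q) | ~G(q,v))
The prefix is forall i forall j forall y forall l exists q exists v: 4 universal, 2 existential.

4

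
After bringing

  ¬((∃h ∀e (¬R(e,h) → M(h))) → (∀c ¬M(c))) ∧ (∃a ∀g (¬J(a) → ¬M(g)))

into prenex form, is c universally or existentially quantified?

First replace A → B with ¬A ∨ B.
  ¬(¬(∃h ∀e (¬¬R(e,h) ∨ M(h))) ∨ (∀c ¬M(c))) ∧ (∃a ∀g (¬¬J(a) ∨ ¬M(g)))
Push ¬ through the quantifiers and connectives to reach negation normal form:
  (∃h ∀e (R(e,h) ∨ M(h))) ∧ (∃c M(c)) ∧ (∃a ∀g (J(a) ∨ ¬M(g)))
All bound variables are already distinct, so no renaming is needed.
Finally move all quantifiers to the prefix:
  ∃h ∀e ∃c ∃a ∀g ((R(e,h) ∨ M(h)) ∧ M(c) ∧ (J(a) ∨ ¬M(g)))
The quantifier ∀c sits under an odd number of negations (counting the antecedent side of each →), so it flips to ∃c.

existential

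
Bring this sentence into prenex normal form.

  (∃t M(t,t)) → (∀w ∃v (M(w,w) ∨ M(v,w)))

∀t ∀w ∃v (¬M(t,t) ∨ M(w,w) ∨ M(v,w))

Eliminate → and ↔ using ¬ and ∨.
  ¬(∃t M(t,t)) ∨ (∀w ∃v (M(w,w) ∨ M(v,w)))
Move each ¬ inward, flipping quantifiers it crosses:
  (∀t ¬M(t,t)) ∨ (∀w ∃v (M(w,w) ∨ M(v,w)))
All bound variables are already distinct, so no renaming is needed.
Pull the quantifiers to the front (each side's bound variable is not free in the other side):
  ∀t ∀w ∃v (¬M(t,t) ∨ M(w,w) ∨ M(v,w))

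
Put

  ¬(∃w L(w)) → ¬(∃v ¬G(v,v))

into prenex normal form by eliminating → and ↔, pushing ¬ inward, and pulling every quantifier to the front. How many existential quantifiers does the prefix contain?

First replace A → B with ¬A ∨ B.
  ¬¬(∃w L(w)) ∨ ¬(∃v ¬G(v,v))
Move each ¬ inward, flipping quantifiers it crosses:
  (∃w L(w)) ∨ (∀v G(v,v))
All bound variables are already distinct, so no renaming is needed.
Finally move all quantifiers to the prefix:
  ∃w ∀v (L(w) ∨ G(v,v))
The prefix is ∃w ∀v: 1 universal, 1 existential.

1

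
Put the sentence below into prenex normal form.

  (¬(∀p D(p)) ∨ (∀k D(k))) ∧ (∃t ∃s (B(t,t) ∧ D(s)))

∃p ∀k ∃t ∃s ((¬D(p) ∨ D(k)) ∧ B(t,t) ∧ D(s))

Move each ¬ inward, flipping quantifiers it crosses:
  ((∃p ¬D(p)) ∨ (∀k D(k))) ∧ (∃t ∃s (B(t,t) ∧ D(s)))
All bound variables are already distinct, so no renaming is needed.
Pull the quantifiers to the front (each side's bound variable is not free in the other side):
  ∃p ∀k ∃t ∃s ((¬D(p) ∨ D(k)) ∧ B(t,t) ∧ D(s))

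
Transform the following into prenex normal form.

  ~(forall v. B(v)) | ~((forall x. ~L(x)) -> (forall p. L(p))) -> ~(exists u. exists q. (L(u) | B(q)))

forall v. exists x. forall p. forall u. forall q. (B(v) & (L(x) | L(p)) | ~L(u) & ~B(q))

First replace A → B with ¬A ∨ B.
  ~(~(forall v. B(v)) | ~(~(forall x. ~L(x)) | (forall p. L(p)))) | ~(exists u. exists q. (L(u) | B(q)))
Move each ¬ inward, flipping quantifiers it crosses:
  (forall v. B(v)) & ((exists x. L(x)) | (forall p. L(p))) | (forall u. forall q. (~L(u) & ~B(q)))
Extract every quantifier outward, since the variables are now distinct and don't occur free across branches:
  forall v. exists x. forall p. forall u. forall q. (B(v) & (L(x) | L(p)) | ~L(u) & ~B(q))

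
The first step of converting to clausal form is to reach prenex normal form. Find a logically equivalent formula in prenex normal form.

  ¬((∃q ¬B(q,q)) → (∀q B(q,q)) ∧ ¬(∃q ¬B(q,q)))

∃q ∃p ∃s (¬B(q,q) ∧ (¬B(p,p) ∨ ¬B(s,s)))

Rewrite implications/biconditionals: A → B as ¬A ∨ B.
  ¬(¬(∃q ¬B(q,q)) ∨ (∀q B(q,q)) ∧ ¬(∃q ¬B(q,q)))
Move each ¬ inward, flipping quantifiers it crosses:
  (∃q ¬B(q,q)) ∧ ((∃q ¬B(q,q)) ∨ (∃q ¬B(q,q)))
Standardize variables apart so no two quantifiers bind the same name: q↦p, q↦s.
  (∃q ¬B(q,q)) ∧ ((∃p ¬B(p,p)) ∨ (∃s ¬B(s,s)))
Pull the quantifiers to the front (each side's bound variable is not free in the other side):
  ∃q ∃p ∃s (¬B(q,q) ∧ (¬B(p,p) ∨ ¬B(s,s)))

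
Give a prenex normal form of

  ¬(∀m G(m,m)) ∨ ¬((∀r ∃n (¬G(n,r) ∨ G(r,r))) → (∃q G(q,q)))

First replace A → B with ¬A ∨ B.
  ¬(∀m G(m,m)) ∨ ¬(¬(∀r ∃n (¬G(n,r) ∨ G(r,r))) ∨ (∃q G(q,q)))
Push ¬ through the quantifiers and connectives to reach negation normal form:
  (∃m ¬G(m,m)) ∨ (∀r ∃n (¬G(n,r) ∨ G(r,r))) ∧ (∀q ¬G(q,q))
All bound variables are already distinct, so no renaming is needed.
Pull the quantifiers to the front (each side's bound variable is not free in the other side):
  ∃m ∀r ∃n ∀q (¬G(m,m) ∨ (¬G(n,r) ∨ G(r,r)) ∧ ¬G(q,q))

∃m ∀r ∃n ∀q (¬G(m,m) ∨ (¬G(n,r) ∨ G(r,r)) ∧ ¬G(q,q))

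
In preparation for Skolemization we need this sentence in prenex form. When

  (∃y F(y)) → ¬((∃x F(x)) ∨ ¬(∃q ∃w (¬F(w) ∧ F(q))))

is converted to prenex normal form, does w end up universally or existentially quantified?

First replace A → B with ¬A ∨ B.
  ¬(∃y F(y)) ∨ ¬((∃x F(x)) ∨ ¬(∃q ∃w (¬F(w) ∧ F(q))))
Drive negations inward (¬∀x A ≡ ∃x ¬A, ¬∃x A ≡ ∀x ¬A, De Morgan for ∧/∨):
  (∀y ¬F(y)) ∨ (∀x ¬F(x)) ∧ (∃q ∃w (¬F(w) ∧ F(q)))
All bound variables are already distinct, so no renaming is needed.
Extract every quantifier outward, since the variables are now distinct and don't occur free across branches:
  ∀y ∀x ∃q ∃w (¬F(y) ∨ ¬F(x) ∧ ¬F(w) ∧ F(q))
The quantifier ∃w sits under an even number of negations (counting the antecedent side of each →), so it remains existential.

existential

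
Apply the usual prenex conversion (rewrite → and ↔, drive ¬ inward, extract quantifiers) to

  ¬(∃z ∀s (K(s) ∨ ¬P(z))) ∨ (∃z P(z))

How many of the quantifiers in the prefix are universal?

1

Drive negations inward (¬∀x A ≡ ∃x ¬A, ¬∃x A ≡ ∀x ¬A, De Morgan for ∧/∨):
  (∀z ∃s (¬K(s) ∧ P(z))) ∨ (∃z P(z))
Give each quantifier a distinct variable: z↦p.
  (∀z ∃s (¬K(s) ∧ P(z))) ∨ (∃p P(p))
Extract every quantifier outward, since the variables are now distinct and don't occur free across branches:
  ∀z ∃s ∃p (¬K(s) ∧ P(z) ∨ P(p))
The prefix is ∀z ∃s ∃p: 1 universal, 2 existential.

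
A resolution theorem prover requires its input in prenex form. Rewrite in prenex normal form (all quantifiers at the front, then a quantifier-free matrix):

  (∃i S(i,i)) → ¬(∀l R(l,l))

First replace A → B with ¬A ∨ B.
  ¬(∃i S(i,i)) ∨ ¬(∀l R(l,l))
Drive negations inward (¬∀x A ≡ ∃x ¬A, ¬∃x A ≡ ∀x ¬A, De Morgan for ∧/∨):
  (∀i ¬S(i,i)) ∨ (∃l ¬R(l,l))
All bound variables are already distinct, so no renaming is needed.
Extract every quantifier outward, since the variables are now distinct and don't occur free across branches:
  ∀i ∃l (¬S(i,i) ∨ ¬R(l,l))

∀i ∃l (¬S(i,i) ∨ ¬R(l,l))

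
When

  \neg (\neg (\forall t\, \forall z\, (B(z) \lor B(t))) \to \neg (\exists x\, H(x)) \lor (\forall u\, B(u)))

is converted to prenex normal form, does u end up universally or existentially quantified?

Rewrite implications/biconditionals: A → B as ¬A ∨ B.
  \neg (\neg \neg (\forall t\, \forall z\, (B(z) \lor B(t))) \lor \neg (\exists x\, H(x)) \lor (\forall u\, B(u)))
Push ¬ through the quantifiers and connectives to reach negation normal form:
  (\exists t\, \exists z\, (\neg B(z) \land \neg B(t))) \land (\exists x\, H(x)) \land (\exists u\, \neg B(u))
All bound variables are already distinct, so no renaming is needed.
Extract every quantifier outward, since the variables are now distinct and don't occur free across branches:
  \exists t\, \exists z\, \exists x\, \exists u\, (\neg B(z) \land \neg B(t) \land H(x) \land \neg B(u))
The quantifier \forall u sits under an odd number of negations (counting the antecedent side of each →), so it flips to \exists u.

existential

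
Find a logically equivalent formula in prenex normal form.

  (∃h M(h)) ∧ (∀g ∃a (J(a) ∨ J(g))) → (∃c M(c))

∀h ∃g ∀a ∃c (¬M(h) ∨ ¬J(a) ∧ ¬J(g) ∨ M(c))

Eliminate → and ↔ using ¬ and ∨.
  ¬((∃h M(h)) ∧ (∀g ∃a (J(a) ∨ J(g)))) ∨ (∃c M(c))
Push ¬ through the quantifiers and connectives to reach negation normal form:
  (∀h ¬M(h)) ∨ (∃g ∀a (¬J(a) ∧ ¬J(g))) ∨ (∃c M(c))
All bound variables are already distinct, so no renaming is needed.
Extract every quantifier outward, since the variables are now distinct and don't occur free across branches:
  ∀h ∃g ∀a ∃c (¬M(h) ∨ ¬J(a) ∧ ¬J(g) ∨ M(c))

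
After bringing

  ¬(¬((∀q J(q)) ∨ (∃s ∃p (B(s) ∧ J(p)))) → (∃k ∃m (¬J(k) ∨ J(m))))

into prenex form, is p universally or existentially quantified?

Eliminate → and ↔ using ¬ and ∨.
  ¬(¬¬((∀q J(q)) ∨ (∃s ∃p (B(s) ∧ J(p)))) ∨ (∃k ∃m (¬J(k) ∨ J(m))))
Move each ¬ inward, flipping quantifiers it crosses:
  (∃q ¬J(q)) ∧ (∀s ∀p (¬B(s) ∨ ¬J(p))) ∧ (∀k ∀m (J(k) ∧ ¬J(m)))
All bound variables are already distinct, so no renaming is needed.
Extract every quantifier outward, since the variables are now distinct and don't occur free across branches:
  ∃q ∀s ∀p ∀k ∀m (¬J(q) ∧ (¬B(s) ∨ ¬J(p)) ∧ J(k) ∧ ¬J(m))
The quantifier ∃p sits under an odd number of negations (counting the antecedent side of each →), so it flips to ∀p.

universal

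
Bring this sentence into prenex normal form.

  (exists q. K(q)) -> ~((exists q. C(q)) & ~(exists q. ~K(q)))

forall q. forall s. exists w1. (~K(q) | ~C(s) | ~K(w1))

Rewrite implications/biconditionals: A → B as ¬A ∨ B.
  ~(exists q. K(q)) | ~((exists q. C(q)) & ~(exists q. ~K(q)))
Move each ¬ inward, flipping quantifiers it crosses:
  (forall q. ~K(q)) | (forall q. ~C(q)) | (exists q. ~K(q))
Standardize variables apart so no two quantifiers bind the same name: q↦s, q↦w1.
  (forall q. ~K(q)) | (forall s. ~C(s)) | (exists w1. ~K(w1))
Pull the quantifiers to the front (each side's bound variable is not free in the other side):
  forall q. forall s. exists w1. (~K(q) | ~C(s) | ~K(w1))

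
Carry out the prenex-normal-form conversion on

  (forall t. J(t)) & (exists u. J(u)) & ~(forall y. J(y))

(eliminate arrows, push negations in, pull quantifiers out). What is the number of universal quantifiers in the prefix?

Push ¬ through the quantifiers and connectives to reach negation normal form:
  (forall t. J(t)) & (exists u. J(u)) & (exists y. ~J(y))
All bound variables are already distinct, so no renaming is needed.
Pull the quantifiers to the front (each side's bound variable is not free in the other side):
  forall t. exists u. exists y. (J(t) & J(u) & ~J(y))
The prefix is forall t exists u exists y: 1 universal, 2 existential.

1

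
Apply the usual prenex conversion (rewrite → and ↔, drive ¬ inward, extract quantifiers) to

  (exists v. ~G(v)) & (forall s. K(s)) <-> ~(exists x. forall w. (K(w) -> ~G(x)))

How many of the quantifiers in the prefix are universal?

4

Rewrite implications/biconditionals: A → B as ¬A ∨ B; A ↔ B as (¬A ∨ B) ∧ (¬B ∨ A).
  (~((exists v. ~G(v)) & (forall s. K(s))) | ~(exists x. forall w. (~K(w) | ~G(x)))) & (~~(exists x. forall w. (~K(w) | ~G(x))) | (exists v. ~G(v)) & (forall s. K(s)))
Drive negations inward (¬∀x A ≡ ∃x ¬A, ¬∃x A ≡ ∀x ¬A, De Morgan for ∧/∨):
  ((forall v. G(v)) | (exists s. ~K(s)) | (forall x. exists w. (K(w) & G(x)))) & ((exists x. forall w. (~K(w) | ~G(x))) | (exists v. ~G(v)) & (forall s. K(s)))
Standardize variables apart so no two quantifiers bind the same name: x↦c, w↦z1, v↦a, s↦z.
  ((forall v. G(v)) | (exists s. ~K(s)) | (forall x. exists w. (K(w) & G(x)))) & ((exists c. forall z1. (~K(z1) | ~G(c))) | (exists a. ~G(a)) & (forall z. K(z)))
Finally move all quantifiers to the prefix:
  forall v. exists s. forall x. exists w. exists c. forall z1. exists a. forall z. ((G(v) | ~K(s) | K(w) & G(x)) & (~K(z1) | ~G(c) | ~G(a) & K(z)))
The prefix is forall v exists s forall x exists w exists c forall z1 exists a forall z: 4 universal, 4 existential.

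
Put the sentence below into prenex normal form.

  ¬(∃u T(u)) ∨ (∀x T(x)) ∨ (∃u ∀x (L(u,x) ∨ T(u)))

∀u ∀x ∃r ∀z1 (¬T(u) ∨ T(x) ∨ L(r,z1) ∨ T(r))

Push ¬ through the quantifiers and connectives to reach negation normal form:
  (∀u ¬T(u)) ∨ (∀x T(x)) ∨ (∃u ∀x (L(u,x) ∨ T(u)))
Give each quantifier a distinct variable: u↦r, x↦z1.
  (∀u ¬T(u)) ∨ (∀x T(x)) ∨ (∃r ∀z1 (L(r,z1) ∨ T(r)))
Extract every quantifier outward, since the variables are now distinct and don't occur free across branches:
  ∀u ∀x ∃r ∀z1 (¬T(u) ∨ T(x) ∨ L(r,z1) ∨ T(r))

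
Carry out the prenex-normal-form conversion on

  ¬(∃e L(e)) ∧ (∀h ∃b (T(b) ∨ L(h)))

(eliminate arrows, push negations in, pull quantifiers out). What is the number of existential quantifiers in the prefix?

Drive negations inward (¬∀x A ≡ ∃x ¬A, ¬∃x A ≡ ∀x ¬A, De Morgan for ∧/∨):
  (∀e ¬L(e)) ∧ (∀h ∃b (T(b) ∨ L(h)))
Extract every quantifier outward, since the variables are now distinct and don't occur free across branches:
  ∀e ∀h ∃b (¬L(e) ∧ (T(b) ∨ L(h)))
The prefix is ∀e ∀h ∃b: 2 universal, 1 existential.

1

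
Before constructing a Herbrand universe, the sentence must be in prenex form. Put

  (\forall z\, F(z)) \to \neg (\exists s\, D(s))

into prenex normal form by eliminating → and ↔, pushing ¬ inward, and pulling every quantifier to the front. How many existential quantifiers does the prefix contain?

First replace A → B with ¬A ∨ B.
  \neg (\forall z\, F(z)) \lor \neg (\exists s\, D(s))
Move each ¬ inward, flipping quantifiers it crosses:
  (\exists z\, \neg F(z)) \lor (\forall s\, \neg D(s))
All bound variables are already distinct, so no renaming is needed.
Extract every quantifier outward, since the variables are now distinct and don't occur free across branches:
  \exists z\, \forall s\, (\neg F(z) \lor \neg D(s))
The prefix is \exists z \forall s: 1 universal, 1 existential.

1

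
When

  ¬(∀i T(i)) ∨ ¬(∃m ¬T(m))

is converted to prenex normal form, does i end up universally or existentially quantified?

existential

Push ¬ through the quantifiers and connectives to reach negation normal form:
  (∃i ¬T(i)) ∨ (∀m T(m))
All bound variables are already distinct, so no renaming is needed.
Pull the quantifiers to the front (each side's bound variable is not free in the other side):
  ∃i ∀m (¬T(i) ∨ T(m))
The quantifier ∀i sits under an odd number of negations, so it flips to ∃i.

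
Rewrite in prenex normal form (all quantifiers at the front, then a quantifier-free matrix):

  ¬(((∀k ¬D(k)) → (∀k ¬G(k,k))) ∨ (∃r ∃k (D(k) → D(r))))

∀k ∃z ∀r ∀w (¬D(k) ∧ G(z,z) ∧ D(w) ∧ ¬D(r))

First replace A → B with ¬A ∨ B.
  ¬(¬(∀k ¬D(k)) ∨ (∀k ¬G(k,k)) ∨ (∃r ∃k (¬D(k) ∨ D(r))))
Drive negations inward (¬∀x A ≡ ∃x ¬A, ¬∃x A ≡ ∀x ¬A, De Morgan for ∧/∨):
  (∀k ¬D(k)) ∧ (∃k G(k,k)) ∧ (∀r ∀k (D(k) ∧ ¬D(r)))
Give each quantifier a distinct variable: k↦z, k↦w.
  (∀k ¬D(k)) ∧ (∃z G(z,z)) ∧ (∀r ∀w (D(w) ∧ ¬D(r)))
Pull the quantifiers to the front (each side's bound variable is not free in the other side):
  ∀k ∃z ∀r ∀w (¬D(k) ∧ G(z,z) ∧ D(w) ∧ ¬D(r))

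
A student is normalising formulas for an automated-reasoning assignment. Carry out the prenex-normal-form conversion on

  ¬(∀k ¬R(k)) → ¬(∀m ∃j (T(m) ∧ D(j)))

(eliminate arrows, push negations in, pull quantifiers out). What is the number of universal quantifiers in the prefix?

Eliminate → and ↔ using ¬ and ∨.
  ¬¬(∀k ¬R(k)) ∨ ¬(∀m ∃j (T(m) ∧ D(j)))
Move each ¬ inward, flipping quantifiers it crosses:
  (∀k ¬R(k)) ∨ (∃m ∀j (¬T(m) ∨ ¬D(j)))
Extract every quantifier outward, since the variables are now distinct and don't occur free across branches:
  ∀k ∃m ∀j (¬R(k) ∨ ¬T(m) ∨ ¬D(j))
The prefix is ∀k ∃m ∀j: 2 universal, 1 existential.

2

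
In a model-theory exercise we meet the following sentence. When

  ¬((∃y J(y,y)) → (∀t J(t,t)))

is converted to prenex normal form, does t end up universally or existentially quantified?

existential

Eliminate → and ↔ using ¬ and ∨.
  ¬(¬(∃y J(y,y)) ∨ (∀t J(t,t)))
Drive negations inward (¬∀x A ≡ ∃x ¬A, ¬∃x A ≡ ∀x ¬A, De Morgan for ∧/∨):
  (∃y J(y,y)) ∧ (∃t ¬J(t,t))
All bound variables are already distinct, so no renaming is needed.
Extract every quantifier outward, since the variables are now distinct and don't occur free across branches:
  ∃y ∃t (J(y,y) ∧ ¬J(t,t))
The quantifier ∀t sits under an odd number of negations (counting the antecedent side of each →), so it flips to ∃t.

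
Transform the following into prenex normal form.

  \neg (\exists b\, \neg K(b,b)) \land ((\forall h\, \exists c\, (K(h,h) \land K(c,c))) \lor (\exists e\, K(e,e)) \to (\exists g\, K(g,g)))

First replace A → B with ¬A ∨ B.
  \neg (\exists b\, \neg K(b,b)) \land (\neg ((\forall h\, \exists c\, (K(h,h) \land K(c,c))) \lor (\exists e\, K(e,e))) \lor (\exists g\, K(g,g)))
Drive negations inward (¬∀x A ≡ ∃x ¬A, ¬∃x A ≡ ∀x ¬A, De Morgan for ∧/∨):
  (\forall b\, K(b,b)) \land ((\exists h\, \forall c\, (\neg K(h,h) \lor \neg K(c,c))) \land (\forall e\, \neg K(e,e)) \lor (\exists g\, K(g,g)))
Pull the quantifiers to the front (each side's bound variable is not free in the other side):
  \forall b\, \exists h\, \forall c\, \forall e\, \exists g\, (K(b,b) \land ((\neg K(h,h) \lor \neg K(c,c)) \land \neg K(e,e) \lor K(g,g)))

\forall b\, \exists h\, \forall c\, \forall e\, \exists g\, (K(b,b) \land ((\neg K(h,h) \lor \neg K(c,c)) \land \neg K(e,e) \lor K(g,g)))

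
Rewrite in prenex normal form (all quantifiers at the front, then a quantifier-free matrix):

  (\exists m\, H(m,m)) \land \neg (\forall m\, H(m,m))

Drive negations inward (¬∀x A ≡ ∃x ¬A, ¬∃x A ≡ ∀x ¬A, De Morgan for ∧/∨):
  (\exists m\, H(m,m)) \land (\exists m\, \neg H(m,m))
Rename bound variables to avoid capture: m↦z1.
  (\exists m\, H(m,m)) \land (\exists z1\, \neg H(z1,z1))
Pull the quantifiers to the front (each side's bound variable is not free in the other side):
  \exists m\, \exists z1\, (H(m,m) \land \neg H(z1,z1))

\exists m\, \exists z1\, (H(m,m) \land \neg H(z1,z1))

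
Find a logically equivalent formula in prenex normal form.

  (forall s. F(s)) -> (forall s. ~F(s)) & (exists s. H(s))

exists s. forall x. exists u. (~F(s) | ~F(x) & H(u))

Eliminate → and ↔ using ¬ and ∨.
  ~(forall s. F(s)) | (forall s. ~F(s)) & (exists s. H(s))
Drive negations inward (¬∀x A ≡ ∃x ¬A, ¬∃x A ≡ ∀x ¬A, De Morgan for ∧/∨):
  (exists s. ~F(s)) | (forall s. ~F(s)) & (exists s. H(s))
Rename bound variables to avoid capture: s↦x, s↦u.
  (exists s. ~F(s)) | (forall x. ~F(x)) & (exists u. H(u))
Finally move all quantifiers to the prefix:
  exists s. forall x. exists u. (~F(s) | ~F(x) & H(u))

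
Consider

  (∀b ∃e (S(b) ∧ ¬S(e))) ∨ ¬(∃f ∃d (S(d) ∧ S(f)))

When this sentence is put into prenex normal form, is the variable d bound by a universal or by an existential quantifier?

Move each ¬ inward, flipping quantifiers it crosses:
  (∀b ∃e (S(b) ∧ ¬S(e))) ∨ (∀f ∀d (¬S(d) ∨ ¬S(f)))
Pull the quantifiers to the front (each side's bound variable is not free in the other side):
  ∀b ∃e ∀f ∀d (S(b) ∧ ¬S(e) ∨ ¬S(d) ∨ ¬S(f))
The quantifier ∃d sits under an odd number of negations, so it flips to ∀d.

universal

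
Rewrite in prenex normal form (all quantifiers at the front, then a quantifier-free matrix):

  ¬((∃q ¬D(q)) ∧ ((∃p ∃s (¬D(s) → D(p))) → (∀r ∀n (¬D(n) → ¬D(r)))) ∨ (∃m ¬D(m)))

Rewrite implications/biconditionals: A → B as ¬A ∨ B.
  ¬((∃q ¬D(q)) ∧ (¬(∃p ∃s (¬¬D(s) ∨ D(p))) ∨ (∀r ∀n (¬¬D(n) ∨ ¬D(r)))) ∨ (∃m ¬D(m)))
Drive negations inward (¬∀x A ≡ ∃x ¬A, ¬∃x A ≡ ∀x ¬A, De Morgan for ∧/∨):
  ((∀q D(q)) ∨ (∃p ∃s (D(s) ∨ D(p))) ∧ (∃r ∃n (¬D(n) ∧ D(r)))) ∧ (∀m D(m))
All bound variables are already distinct, so no renaming is needed.
Pull the quantifiers to the front (each side's bound variable is not free in the other side):
  ∀q ∃p ∃s ∃r ∃n ∀m ((D(q) ∨ (D(s) ∨ D(p)) ∧ ¬D(n) ∧ D(r)) ∧ D(m))

∀q ∃p ∃s ∃r ∃n ∀m ((D(q) ∨ (D(s) ∨ D(p)) ∧ ¬D(n) ∧ D(r)) ∧ D(m))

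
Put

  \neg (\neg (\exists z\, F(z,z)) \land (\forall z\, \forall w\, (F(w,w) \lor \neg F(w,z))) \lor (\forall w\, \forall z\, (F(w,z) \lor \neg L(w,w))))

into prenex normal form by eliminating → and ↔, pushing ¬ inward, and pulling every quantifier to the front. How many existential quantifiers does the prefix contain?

5

Drive negations inward (¬∀x A ≡ ∃x ¬A, ¬∃x A ≡ ∀x ¬A, De Morgan for ∧/∨):
  ((\exists z\, F(z,z)) \lor (\exists z\, \exists w\, (\neg F(w,w) \land F(w,z)))) \land (\exists w\, \exists z\, (\neg F(w,z) \land L(w,w)))
Standardize variables apart so no two quantifiers bind the same name: z↦u1, w↦v, z↦b.
  ((\exists z\, F(z,z)) \lor (\exists u1\, \exists w\, (\neg F(w,w) \land F(w,u1)))) \land (\exists v\, \exists b\, (\neg F(v,b) \land L(v,v)))
Finally move all quantifiers to the prefix:
  \exists z\, \exists u1\, \exists w\, \exists v\, \exists b\, ((F(z,z) \lor \neg F(w,w) \land F(w,u1)) \land \neg F(v,b) \land L(v,v))
The prefix is \exists z \exists u1 \exists w \exists v \exists b: 0 universal, 5 existential.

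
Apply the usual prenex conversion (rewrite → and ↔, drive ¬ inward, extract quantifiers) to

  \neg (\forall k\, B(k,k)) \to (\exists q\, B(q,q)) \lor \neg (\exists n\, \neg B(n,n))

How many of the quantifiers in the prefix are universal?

2

Eliminate → and ↔ using ¬ and ∨.
  \neg \neg (\forall k\, B(k,k)) \lor (\exists q\, B(q,q)) \lor \neg (\exists n\, \neg B(n,n))
Drive negations inward (¬∀x A ≡ ∃x ¬A, ¬∃x A ≡ ∀x ¬A, De Morgan for ∧/∨):
  (\forall k\, B(k,k)) \lor (\exists q\, B(q,q)) \lor (\forall n\, B(n,n))
Extract every quantifier outward, since the variables are now distinct and don't occur free across branches:
  \forall k\, \exists q\, \forall n\, (B(k,k) \lor B(q,q) \lor B(n,n))
The prefix is \forall k \exists q \forall n: 2 universal, 1 existential.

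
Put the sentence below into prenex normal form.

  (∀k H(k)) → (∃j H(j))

Eliminate → and ↔ using ¬ and ∨.
  ¬(∀k H(k)) ∨ (∃j H(j))
Push ¬ through the quantifiers and connectives to reach negation normal form:
  (∃k ¬H(k)) ∨ (∃j H(j))
Finally move all quantifiers to the prefix:
  ∃k ∃j (¬H(k) ∨ H(j))

∃k ∃j (¬H(k) ∨ H(j))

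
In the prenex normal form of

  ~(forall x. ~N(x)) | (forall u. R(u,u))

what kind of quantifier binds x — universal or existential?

existential

Push ¬ through the quantifiers and connectives to reach negation normal form:
  (exists x. N(x)) | (forall u. R(u,u))
All bound variables are already distinct, so no renaming is needed.
Finally move all quantifiers to the prefix:
  exists x. forall u. (N(x) | R(u,u))
The quantifier forall x sits under an odd number of negations, so it flips to exists x.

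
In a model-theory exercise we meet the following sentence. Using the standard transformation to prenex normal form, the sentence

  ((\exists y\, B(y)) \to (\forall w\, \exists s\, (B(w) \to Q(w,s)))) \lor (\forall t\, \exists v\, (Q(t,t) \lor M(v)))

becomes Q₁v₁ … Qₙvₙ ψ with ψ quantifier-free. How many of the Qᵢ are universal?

3

Rewrite implications/biconditionals: A → B as ¬A ∨ B.
  \neg (\exists y\, B(y)) \lor (\forall w\, \exists s\, (\neg B(w) \lor Q(w,s))) \lor (\forall t\, \exists v\, (Q(t,t) \lor M(v)))
Move each ¬ inward, flipping quantifiers it crosses:
  (\forall y\, \neg B(y)) \lor (\forall w\, \exists s\, (\neg B(w) \lor Q(w,s))) \lor (\forall t\, \exists v\, (Q(t,t) \lor M(v)))
All bound variables are already distinct, so no renaming is needed.
Pull the quantifiers to the front (each side's bound variable is not free in the other side):
  \forall y\, \forall w\, \exists s\, \forall t\, \exists v\, (\neg B(y) \lor \neg B(w) \lor Q(w,s) \lor Q(t,t) \lor M(v))
The prefix is \forall y \forall w \exists s \forall t \exists v: 3 universal, 2 existential.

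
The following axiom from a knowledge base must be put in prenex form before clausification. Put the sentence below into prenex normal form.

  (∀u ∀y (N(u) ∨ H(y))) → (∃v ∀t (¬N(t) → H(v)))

Eliminate → and ↔ using ¬ and ∨.
  ¬(∀u ∀y (N(u) ∨ H(y))) ∨ (∃v ∀t (¬¬N(t) ∨ H(v)))
Push ¬ through the quantifiers and connectives to reach negation normal form:
  (∃u ∃y (¬N(u) ∧ ¬H(y))) ∨ (∃v ∀t (N(t) ∨ H(v)))
Extract every quantifier outward, since the variables are now distinct and don't occur free across branches:
  ∃u ∃y ∃v ∀t (¬N(u) ∧ ¬H(y) ∨ N(t) ∨ H(v))

∃u ∃y ∃v ∀t (¬N(u) ∧ ¬H(y) ∨ N(t) ∨ H(v))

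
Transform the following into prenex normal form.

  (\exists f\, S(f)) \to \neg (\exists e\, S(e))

Rewrite implications/biconditionals: A → B as ¬A ∨ B.
  \neg (\exists f\, S(f)) \lor \neg (\exists e\, S(e))
Move each ¬ inward, flipping quantifiers it crosses:
  (\forall f\, \neg S(f)) \lor (\forall e\, \neg S(e))
Pull the quantifiers to the front (each side's bound variable is not free in the other side):
  \forall f\, \forall e\, (\neg S(f) \lor \neg S(e))

\forall f\, \forall e\, (\neg S(f) \lor \neg S(e))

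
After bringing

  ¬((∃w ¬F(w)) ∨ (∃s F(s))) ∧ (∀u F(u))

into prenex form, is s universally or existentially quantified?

Drive negations inward (¬∀x A ≡ ∃x ¬A, ¬∃x A ≡ ∀x ¬A, De Morgan for ∧/∨):
  (∀w F(w)) ∧ (∀s ¬F(s)) ∧ (∀u F(u))
Extract every quantifier outward, since the variables are now distinct and don't occur free across branches:
  ∀w ∀s ∀u (F(w) ∧ ¬F(s) ∧ F(u))
The quantifier ∃s sits under an odd number of negations, so it flips to ∀s.

universal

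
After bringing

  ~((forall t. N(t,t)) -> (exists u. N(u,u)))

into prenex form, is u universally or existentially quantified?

universal

Rewrite implications/biconditionals: A → B as ¬A ∨ B.
  ~(~(forall t. N(t,t)) | (exists u. N(u,u)))
Push ¬ through the quantifiers and connectives to reach negation normal form:
  (forall t. N(t,t)) & (forall u. ~N(u,u))
All bound variables are already distinct, so no renaming is needed.
Finally move all quantifiers to the prefix:
  forall t. forall u. (N(t,t) & ~N(u,u))
The quantifier exists u sits under an odd number of negations (counting the antecedent side of each →), so it flips to forall u.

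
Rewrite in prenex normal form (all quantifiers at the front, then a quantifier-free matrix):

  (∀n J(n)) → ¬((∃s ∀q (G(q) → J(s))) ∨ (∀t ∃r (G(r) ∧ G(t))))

Eliminate → and ↔ using ¬ and ∨.
  ¬(∀n J(n)) ∨ ¬((∃s ∀q (¬G(q) ∨ J(s))) ∨ (∀t ∃r (G(r) ∧ G(t))))
Drive negations inward (¬∀x A ≡ ∃x ¬A, ¬∃x A ≡ ∀x ¬A, De Morgan for ∧/∨):
  (∃n ¬J(n)) ∨ (∀s ∃q (G(q) ∧ ¬J(s))) ∧ (∃t ∀r (¬G(r) ∨ ¬G(t)))
Extract every quantifier outward, since the variables are now distinct and don't occur free across branches:
  ∃n ∀s ∃q ∃t ∀r (¬J(n) ∨ G(q) ∧ ¬J(s) ∧ (¬G(r) ∨ ¬G(t)))

∃n ∀s ∃q ∃t ∀r (¬J(n) ∨ G(q) ∧ ¬J(s) ∧ (¬G(r) ∨ ¬G(t)))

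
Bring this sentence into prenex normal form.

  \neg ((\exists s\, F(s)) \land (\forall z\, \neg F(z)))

\forall s\, \exists z\, (\neg F(s) \lor F(z))

Drive negations inward (¬∀x A ≡ ∃x ¬A, ¬∃x A ≡ ∀x ¬A, De Morgan for ∧/∨):
  (\forall s\, \neg F(s)) \lor (\exists z\, F(z))
All bound variables are already distinct, so no renaming is needed.
Pull the quantifiers to the front (each side's bound variable is not free in the other side):
  \forall s\, \exists z\, (\neg F(s) \lor F(z))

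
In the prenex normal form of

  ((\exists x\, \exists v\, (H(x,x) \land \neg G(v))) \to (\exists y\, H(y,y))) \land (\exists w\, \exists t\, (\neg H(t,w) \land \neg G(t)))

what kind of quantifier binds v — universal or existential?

universal

Eliminate → and ↔ using ¬ and ∨.
  (\neg (\exists x\, \exists v\, (H(x,x) \land \neg G(v))) \lor (\exists y\, H(y,y))) \land (\exists w\, \exists t\, (\neg H(t,w) \land \neg G(t)))
Move each ¬ inward, flipping quantifiers it crosses:
  ((\forall x\, \forall v\, (\neg H(x,x) \lor G(v))) \lor (\exists y\, H(y,y))) \land (\exists w\, \exists t\, (\neg H(t,w) \land \neg G(t)))
All bound variables are already distinct, so no renaming is needed.
Pull the quantifiers to the front (each side's bound variable is not free in the other side):
  \forall x\, \forall v\, \exists y\, \exists w\, \exists t\, ((\neg H(x,x) \lor G(v) \lor H(y,y)) \land \neg H(t,w) \land \neg G(t))
The quantifier \exists v sits under an odd number of negations (counting the antecedent side of each →), so it flips to \forall v.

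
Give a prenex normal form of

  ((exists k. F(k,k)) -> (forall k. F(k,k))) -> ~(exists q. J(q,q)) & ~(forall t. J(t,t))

exists k. exists x. forall q. exists t. (F(k,k) & ~F(x,x) | ~J(q,q) & ~J(t,t))

Eliminate → and ↔ using ¬ and ∨.
  ~(~(exists k. F(k,k)) | (forall k. F(k,k))) | ~(exists q. J(q,q)) & ~(forall t. J(t,t))
Push ¬ through the quantifiers and connectives to reach negation normal form:
  (exists k. F(k,k)) & (exists k. ~F(k,k)) | (forall q. ~J(q,q)) & (exists t. ~J(t,t))
Rename bound variables to avoid capture: k↦x.
  (exists k. F(k,k)) & (exists x. ~F(x,x)) | (forall q. ~J(q,q)) & (exists t. ~J(t,t))
Pull the quantifiers to the front (each side's bound variable is not free in the other side):
  exists k. exists x. forall q. exists t. (F(k,k) & ~F(x,x) | ~J(q,q) & ~J(t,t))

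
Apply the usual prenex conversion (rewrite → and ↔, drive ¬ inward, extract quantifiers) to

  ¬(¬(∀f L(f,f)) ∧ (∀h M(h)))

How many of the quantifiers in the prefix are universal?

1

Move each ¬ inward, flipping quantifiers it crosses:
  (∀f L(f,f)) ∨ (∃h ¬M(h))
Finally move all quantifiers to the prefix:
  ∀f ∃h (L(f,f) ∨ ¬M(h))
The prefix is ∀f ∃h: 1 universal, 1 existential.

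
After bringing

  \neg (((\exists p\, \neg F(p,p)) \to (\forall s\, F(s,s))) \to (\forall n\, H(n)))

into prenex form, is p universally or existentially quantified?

universal

Eliminate → and ↔ using ¬ and ∨.
  \neg (\neg (\neg (\exists p\, \neg F(p,p)) \lor (\forall s\, F(s,s))) \lor (\forall n\, H(n)))
Push ¬ through the quantifiers and connectives to reach negation normal form:
  ((\forall p\, F(p,p)) \lor (\forall s\, F(s,s))) \land (\exists n\, \neg H(n))
All bound variables are already distinct, so no renaming is needed.
Finally move all quantifiers to the prefix:
  \forall p\, \forall s\, \exists n\, ((F(p,p) \lor F(s,s)) \land \neg H(n))
The quantifier \exists p sits under an odd number of negations (counting the antecedent side of each →), so it flips to \forall p.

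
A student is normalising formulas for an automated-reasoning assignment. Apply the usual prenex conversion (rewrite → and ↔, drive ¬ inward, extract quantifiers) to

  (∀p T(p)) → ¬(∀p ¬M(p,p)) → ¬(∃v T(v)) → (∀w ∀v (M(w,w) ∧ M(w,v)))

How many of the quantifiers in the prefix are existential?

2

Eliminate → and ↔ using ¬ and ∨.
  ¬(∀p T(p)) ∨ ¬¬(∀p ¬M(p,p)) ∨ ¬¬(∃v T(v)) ∨ (∀w ∀v (M(w,w) ∧ M(w,v)))
Push ¬ through the quantifiers and connectives to reach negation normal form:
  (∃p ¬T(p)) ∨ (∀p ¬M(p,p)) ∨ (∃v T(v)) ∨ (∀w ∀v (M(w,w) ∧ M(w,v)))
Give each quantifier a distinct variable: p↦x1, v↦z1.
  (∃p ¬T(p)) ∨ (∀x1 ¬M(x1,x1)) ∨ (∃v T(v)) ∨ (∀w ∀z1 (M(w,w) ∧ M(w,z1)))
Pull the quantifiers to the front (each side's bound variable is not free in the other side):
  ∃p ∀x1 ∃v ∀w ∀z1 (¬T(p) ∨ ¬M(x1,x1) ∨ T(v) ∨ M(w,w) ∧ M(w,z1))
The prefix is ∃p ∀x1 ∃v ∀w ∀z1: 3 universal, 2 existential.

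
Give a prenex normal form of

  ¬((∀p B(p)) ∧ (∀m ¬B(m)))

Push ¬ through the quantifiers and connectives to reach negation normal form:
  (∃p ¬B(p)) ∨ (∃m B(m))
Finally move all quantifiers to the prefix:
  ∃p ∃m (¬B(p) ∨ B(m))

∃p ∃m (¬B(p) ∨ B(m))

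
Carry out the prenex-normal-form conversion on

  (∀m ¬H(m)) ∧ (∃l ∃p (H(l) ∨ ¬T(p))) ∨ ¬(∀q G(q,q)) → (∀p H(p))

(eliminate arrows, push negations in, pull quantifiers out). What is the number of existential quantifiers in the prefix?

1

Eliminate → and ↔ using ¬ and ∨.
  ¬((∀m ¬H(m)) ∧ (∃l ∃p (H(l) ∨ ¬T(p))) ∨ ¬(∀q G(q,q))) ∨ (∀p H(p))
Move each ¬ inward, flipping quantifiers it crosses:
  ((∃m H(m)) ∨ (∀l ∀p (¬H(l) ∧ T(p)))) ∧ (∀q G(q,q)) ∨ (∀p H(p))
Standardize variables apart so no two quantifiers bind the same name: p↦u1.
  ((∃m H(m)) ∨ (∀l ∀p (¬H(l) ∧ T(p)))) ∧ (∀q G(q,q)) ∨ (∀u1 H(u1))
Extract every quantifier outward, since the variables are now distinct and don't occur free across branches:
  ∃m ∀l ∀p ∀q ∀u1 ((H(m) ∨ ¬H(l) ∧ T(p)) ∧ G(q,q) ∨ H(u1))
The prefix is ∃m ∀l ∀p ∀q ∀u1: 4 universal, 1 existential.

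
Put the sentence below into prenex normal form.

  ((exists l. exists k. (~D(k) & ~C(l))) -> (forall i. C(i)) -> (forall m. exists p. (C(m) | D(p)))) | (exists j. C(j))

forall l. forall k. exists i. forall m. exists p. exists j. (D(k) | C(l) | ~C(i) | C(m) | D(p) | C(j))

Eliminate → and ↔ using ¬ and ∨.
  ~(exists l. exists k. (~D(k) & ~C(l))) | ~(forall i. C(i)) | (forall m. exists p. (C(m) | D(p))) | (exists j. C(j))
Drive negations inward (¬∀x A ≡ ∃x ¬A, ¬∃x A ≡ ∀x ¬A, De Morgan for ∧/∨):
  (forall l. forall k. (D(k) | C(l))) | (exists i. ~C(i)) | (forall m. exists p. (C(m) | D(p))) | (exists j. C(j))
All bound variables are already distinct, so no renaming is needed.
Extract every quantifier outward, since the variables are now distinct and don't occur free across branches:
  forall l. forall k. exists i. forall m. exists p. exists j. (D(k) | C(l) | ~C(i) | C(m) | D(p) | C(j))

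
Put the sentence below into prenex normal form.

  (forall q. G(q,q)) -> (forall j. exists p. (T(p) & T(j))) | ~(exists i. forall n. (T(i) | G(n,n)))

Eliminate → and ↔ using ¬ and ∨.
  ~(forall q. G(q,q)) | (forall j. exists p. (T(p) & T(j))) | ~(exists i. forall n. (T(i) | G(n,n)))
Drive negations inward (¬∀x A ≡ ∃x ¬A, ¬∃x A ≡ ∀x ¬A, De Morgan for ∧/∨):
  (exists q. ~G(q,q)) | (forall j. exists p. (T(p) & T(j))) | (forall i. exists n. (~T(i) & ~G(n,n)))
All bound variables are already distinct, so no renaming is needed.
Extract every quantifier outward, since the variables are now distinct and don't occur free across branches:
  exists q. forall j. exists p. forall i. exists n. (~G(q,q) | T(p) & T(j) | ~T(i) & ~G(n,n))

exists q. forall j. exists p. forall i. exists n. (~G(q,q) | T(p) & T(j) | ~T(i) & ~G(n,n))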